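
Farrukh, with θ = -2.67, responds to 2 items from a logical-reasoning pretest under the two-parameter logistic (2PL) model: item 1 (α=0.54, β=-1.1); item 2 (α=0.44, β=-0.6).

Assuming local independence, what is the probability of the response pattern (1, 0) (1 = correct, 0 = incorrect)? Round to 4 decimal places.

P(θ) = 1 / (1 + exp(−α(θ − β)))
P_1 = 1/(1+e^{0.8478}) = 0.2999
P_2 = 1/(1+e^{0.9108}) = 0.2868
L = P_1 × (1−P_2) = 0.2999 × 0.7132 = 0.21387

0.2139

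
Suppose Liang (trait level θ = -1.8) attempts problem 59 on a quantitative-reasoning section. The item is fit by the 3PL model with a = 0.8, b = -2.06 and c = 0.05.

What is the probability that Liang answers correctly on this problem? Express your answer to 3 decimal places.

P(θ) = c + (1 − c) · 1 / (1 + exp(−a(θ − b)))
Exponent: 0.8 × (-1.8 − (-2.06)) = 0.2080
1/(1 + e^{-0.2080}) = 0.5518
P = 0.05 + 0.95 × 0.5518 = 0.5742

0.574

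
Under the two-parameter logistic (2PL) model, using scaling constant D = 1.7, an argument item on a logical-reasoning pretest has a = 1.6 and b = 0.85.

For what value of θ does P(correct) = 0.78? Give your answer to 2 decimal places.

P(θ) = 1 / (1 + exp(−D·a(θ − b)))
logit = ln(0.7800/0.2200) = 1.2657
θ = b + logit/(1.7·a) = 0.85 + 1.2657/2.7200 = 1.3153

1.32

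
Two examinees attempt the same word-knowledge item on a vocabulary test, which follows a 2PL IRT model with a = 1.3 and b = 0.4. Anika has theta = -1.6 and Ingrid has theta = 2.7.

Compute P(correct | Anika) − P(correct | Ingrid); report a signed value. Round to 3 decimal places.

-0.883

P(theta) = 1 / (1 + exp(−a(theta − b)))
P(Anika) = 0.0691  [exponent -2.6000]
P(Ingrid) = 0.9521  [exponent 2.9900]
Difference = 0.0691 − 0.9521 = -0.8830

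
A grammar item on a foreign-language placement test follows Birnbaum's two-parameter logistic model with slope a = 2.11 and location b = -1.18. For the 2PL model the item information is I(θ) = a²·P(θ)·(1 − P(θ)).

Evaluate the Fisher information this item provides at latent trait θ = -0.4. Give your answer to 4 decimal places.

P = 1/(1+e^{-1.6458}) = 0.8383
P(1−P) = 0.8383 × 0.1617 = 0.1355
I = a² × P(1−P) = 2.11² × 0.1355 = 0.60343

0.6034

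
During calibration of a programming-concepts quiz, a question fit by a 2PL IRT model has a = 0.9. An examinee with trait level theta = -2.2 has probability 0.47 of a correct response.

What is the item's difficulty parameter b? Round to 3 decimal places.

P(theta) = 1 / (1 + exp(−a(theta − b)))
logit(0.47) = ln(0.47/0.53) = -0.1201
b = theta − logit/(a) = -2.2 − (-0.1201)/0.9000 = -2.0665

-2.067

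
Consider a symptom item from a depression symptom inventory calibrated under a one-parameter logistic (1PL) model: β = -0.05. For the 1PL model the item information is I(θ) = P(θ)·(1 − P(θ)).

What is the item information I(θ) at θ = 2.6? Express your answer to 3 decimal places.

P = 1/(1+e^{-2.6500}) = 0.9340
P(1−P) = 0.9340 × 0.0660 = 0.0616
I = P(1−P) = 0.06163

0.062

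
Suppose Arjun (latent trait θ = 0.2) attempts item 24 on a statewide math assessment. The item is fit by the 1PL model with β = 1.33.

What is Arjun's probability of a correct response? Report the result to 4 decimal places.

0.2442

P(θ) = 1 / (1 + exp(−(θ − β)))
Exponent: (0.2 − 1.33) = -1.1300
1/(1 + e^{1.1300}) = 0.2442
P = 0.2442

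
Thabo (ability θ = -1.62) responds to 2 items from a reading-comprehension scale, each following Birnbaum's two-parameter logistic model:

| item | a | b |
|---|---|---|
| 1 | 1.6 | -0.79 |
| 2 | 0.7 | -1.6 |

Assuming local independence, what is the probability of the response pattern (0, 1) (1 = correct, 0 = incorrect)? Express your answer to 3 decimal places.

P(θ) = 1 / (1 + exp(−a(θ − b)))
P_1 = 1/(1+e^{1.3280}) = 0.2095
P_2 = 1/(1+e^{0.0140}) = 0.4965
L = (1−P_1) × P_2 = 0.7905 × 0.4965 = 0.39249

0.392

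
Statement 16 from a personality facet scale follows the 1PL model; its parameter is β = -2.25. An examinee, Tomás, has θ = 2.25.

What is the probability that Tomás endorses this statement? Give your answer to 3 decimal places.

0.989

P(θ) = 1 / (1 + exp(−(θ − β)))
Exponent: (2.25 − (-2.25)) = 4.5000
1/(1 + e^{-4.5000}) = 0.9890
P = 0.9890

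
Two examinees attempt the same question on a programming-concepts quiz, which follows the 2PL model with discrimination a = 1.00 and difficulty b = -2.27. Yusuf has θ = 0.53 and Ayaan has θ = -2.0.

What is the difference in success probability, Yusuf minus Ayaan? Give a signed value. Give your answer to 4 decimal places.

0.3756

P(θ) = 1 / (1 + exp(−a(θ − b)))
P(Yusuf) = 0.9427  [exponent 2.8000]
P(Ayaan) = 0.5671  [exponent 0.2700]
Difference = 0.9427 − 0.5671 = 0.3756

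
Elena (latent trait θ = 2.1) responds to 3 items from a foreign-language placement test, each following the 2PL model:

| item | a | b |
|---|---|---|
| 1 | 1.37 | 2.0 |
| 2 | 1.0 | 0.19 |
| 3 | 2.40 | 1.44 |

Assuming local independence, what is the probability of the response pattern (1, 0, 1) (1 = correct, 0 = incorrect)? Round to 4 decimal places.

0.0572

P(θ) = 1 / (1 + exp(−a(θ − b)))
P_1 = 1/(1+e^{-0.1370}) = 0.5342
P_2 = 1/(1+e^{-1.9100}) = 0.8710
P_3 = 1/(1+e^{-1.5840}) = 0.8298
L = P_1 × (1−P_2) × P_3 = 0.5342 × 0.1290 × 0.8298 = 0.05717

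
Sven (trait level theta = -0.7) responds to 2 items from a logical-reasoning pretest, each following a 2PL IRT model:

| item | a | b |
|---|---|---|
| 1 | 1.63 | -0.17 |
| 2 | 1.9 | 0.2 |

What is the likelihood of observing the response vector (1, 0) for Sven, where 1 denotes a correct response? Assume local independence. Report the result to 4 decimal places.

P(theta) = 1 / (1 + exp(−a(theta − b)))
P_1 = 1/(1+e^{0.8639}) = 0.2965
P_2 = 1/(1+e^{1.7100}) = 0.1532
L = P_1 × (1−P_2) = 0.2965 × 0.8468 = 0.25111

0.2511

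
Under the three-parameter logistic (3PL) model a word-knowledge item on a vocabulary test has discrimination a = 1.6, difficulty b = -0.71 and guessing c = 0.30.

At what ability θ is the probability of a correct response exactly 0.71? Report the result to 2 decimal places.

-0.49

P(θ) = c + (1 − c) · 1 / (1 + exp(−a(θ − b)))
Remove guessing floor: (0.71 − 0.30)/(1 − 0.30) = 0.5857
logit = ln(0.5857/0.4143) = 0.3463
θ = b + logit/(a) = -0.71 + 0.3463/1.6000 = -0.4936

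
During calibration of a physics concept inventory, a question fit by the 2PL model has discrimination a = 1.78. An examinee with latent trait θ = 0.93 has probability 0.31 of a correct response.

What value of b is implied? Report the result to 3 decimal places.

1.380

P(θ) = 1 / (1 + exp(−a(θ − b)))
logit(0.31) = ln(0.31/0.69) = -0.8001
b = θ − logit/(a) = 0.93 − (-0.8001)/1.7800 = 1.3795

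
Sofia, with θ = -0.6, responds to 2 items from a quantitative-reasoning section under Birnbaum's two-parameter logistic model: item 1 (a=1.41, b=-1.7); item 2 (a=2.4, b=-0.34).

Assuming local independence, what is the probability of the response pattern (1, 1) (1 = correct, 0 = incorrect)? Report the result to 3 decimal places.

P(θ) = 1 / (1 + exp(−a(θ − b)))
P_1 = 1/(1+e^{-1.5510}) = 0.8251
P_2 = 1/(1+e^{0.6240}) = 0.3489
L = P_1 × P_2 = 0.8251 × 0.3489 = 0.28784

0.288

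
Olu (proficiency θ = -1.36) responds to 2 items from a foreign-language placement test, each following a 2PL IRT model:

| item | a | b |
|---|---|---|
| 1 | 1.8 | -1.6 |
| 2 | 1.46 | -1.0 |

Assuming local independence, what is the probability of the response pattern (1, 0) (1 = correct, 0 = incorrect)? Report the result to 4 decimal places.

0.3811

P(θ) = 1 / (1 + exp(−a(θ − b)))
P_1 = 1/(1+e^{-0.4320}) = 0.6064
P_2 = 1/(1+e^{0.5256}) = 0.3715
L = P_1 × (1−P_2) = 0.6064 × 0.6285 = 0.38107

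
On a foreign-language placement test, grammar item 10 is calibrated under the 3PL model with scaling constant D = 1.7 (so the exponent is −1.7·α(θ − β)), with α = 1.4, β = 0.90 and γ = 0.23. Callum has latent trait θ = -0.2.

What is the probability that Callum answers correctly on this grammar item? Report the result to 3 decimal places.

0.282

P(θ) = γ + (1 − γ) · 1 / (1 + exp(−D·α(θ − β)))
Exponent: 1.7 × 1.4 × (-0.2 − 0.90) = -2.6180
1/(1 + e^{2.6180}) = 0.0680
P = 0.23 + 0.77 × 0.0680 = 0.2824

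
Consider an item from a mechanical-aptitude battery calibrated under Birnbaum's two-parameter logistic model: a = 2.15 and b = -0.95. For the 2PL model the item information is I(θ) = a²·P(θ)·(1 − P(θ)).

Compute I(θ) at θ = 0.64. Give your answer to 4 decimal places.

P = 1/(1+e^{-3.4185}) = 0.9683
P(1−P) = 0.9683 × 0.0317 = 0.0307
I = a² × P(1−P) = 2.15² × 0.0307 = 0.14198

0.1420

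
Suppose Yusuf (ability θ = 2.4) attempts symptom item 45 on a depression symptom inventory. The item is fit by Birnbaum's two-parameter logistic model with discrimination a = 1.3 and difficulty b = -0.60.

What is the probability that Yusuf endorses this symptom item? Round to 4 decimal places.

0.9802

P(θ) = 1 / (1 + exp(−a(θ − b)))
Exponent: 1.3 × (2.4 − (-0.60)) = 3.9000
1/(1 + e^{-3.9000}) = 0.9802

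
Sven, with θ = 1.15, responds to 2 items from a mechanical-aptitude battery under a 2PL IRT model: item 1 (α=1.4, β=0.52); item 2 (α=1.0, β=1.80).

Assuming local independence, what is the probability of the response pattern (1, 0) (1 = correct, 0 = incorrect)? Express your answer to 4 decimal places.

0.4647

P(θ) = 1 / (1 + exp(−α(θ − β)))
P_1 = 1/(1+e^{-0.8820}) = 0.7072
P_2 = 1/(1+e^{0.6500}) = 0.3430
L = P_1 × (1−P_2) = 0.7072 × 0.6570 = 0.46466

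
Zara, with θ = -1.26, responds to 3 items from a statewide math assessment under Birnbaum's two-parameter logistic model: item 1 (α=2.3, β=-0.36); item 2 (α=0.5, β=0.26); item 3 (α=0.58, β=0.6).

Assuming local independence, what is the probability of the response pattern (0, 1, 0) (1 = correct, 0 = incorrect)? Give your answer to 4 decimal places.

0.2112

P(θ) = 1 / (1 + exp(−α(θ − β)))
P_1 = 1/(1+e^{2.0700}) = 0.1120
P_2 = 1/(1+e^{0.7600}) = 0.3186
P_3 = 1/(1+e^{1.0788}) = 0.2537
L = (1−P_1) × P_2 × (1−P_3) = 0.8880 × 0.3186 × 0.7463 = 0.21115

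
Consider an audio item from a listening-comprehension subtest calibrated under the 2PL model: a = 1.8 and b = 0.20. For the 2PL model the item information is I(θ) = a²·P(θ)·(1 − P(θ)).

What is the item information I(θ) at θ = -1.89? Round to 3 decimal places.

P = 1/(1+e^{3.7620}) = 0.0227
P(1−P) = 0.0227 × 0.9773 = 0.0222
I = a² × P(1−P) = 1.8² × 0.0222 = 0.07191

0.072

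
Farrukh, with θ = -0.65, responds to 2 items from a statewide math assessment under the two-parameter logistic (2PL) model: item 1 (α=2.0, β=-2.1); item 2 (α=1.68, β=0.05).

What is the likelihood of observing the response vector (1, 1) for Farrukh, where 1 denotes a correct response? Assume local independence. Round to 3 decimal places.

P(θ) = 1 / (1 + exp(−α(θ − β)))
P_1 = 1/(1+e^{-2.9000}) = 0.9478
P_2 = 1/(1+e^{1.1760}) = 0.2358
L = P_1 × P_2 = 0.9478 × 0.2358 = 0.22348

0.223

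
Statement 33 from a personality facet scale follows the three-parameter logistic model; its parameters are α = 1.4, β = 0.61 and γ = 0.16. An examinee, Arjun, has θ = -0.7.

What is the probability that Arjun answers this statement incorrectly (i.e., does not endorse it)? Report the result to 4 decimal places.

0.7243

P(θ) = γ + (1 − γ) · 1 / (1 + exp(−α(θ − β)))
Exponent: 1.4 × (-0.7 − 0.61) = -1.8340
1/(1 + e^{1.8340}) = 0.1378
P = 0.16 + 0.84 × 0.1378 = 0.2757
P(incorrect) = 1 − 0.2757 = 0.7243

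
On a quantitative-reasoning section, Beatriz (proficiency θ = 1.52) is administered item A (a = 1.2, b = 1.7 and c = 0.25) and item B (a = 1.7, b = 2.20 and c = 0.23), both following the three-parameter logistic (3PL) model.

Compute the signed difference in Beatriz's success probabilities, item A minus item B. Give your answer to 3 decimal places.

P(θ) = c + (1 − c) · 1 / (1 + exp(−a(θ − b)))
P_A = 0.5847
P_B = 0.4143
P_A − P_B = 0.1703

0.170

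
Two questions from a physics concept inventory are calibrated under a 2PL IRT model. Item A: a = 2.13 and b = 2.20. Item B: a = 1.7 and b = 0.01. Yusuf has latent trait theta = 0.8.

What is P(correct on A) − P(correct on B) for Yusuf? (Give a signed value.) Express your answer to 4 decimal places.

-0.7447

P(theta) = 1 / (1 + exp(−a(theta − b)))
P_A = 0.0482
P_B = 0.7930
P_A − P_B = -0.7447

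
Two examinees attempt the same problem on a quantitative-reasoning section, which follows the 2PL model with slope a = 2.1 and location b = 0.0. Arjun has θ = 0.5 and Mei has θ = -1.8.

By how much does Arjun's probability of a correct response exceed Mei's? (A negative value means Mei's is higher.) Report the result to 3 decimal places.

P(θ) = 1 / (1 + exp(−a(θ − b)))
P(Arjun) = 0.7408  [exponent 1.0500]
P(Mei) = 0.0223  [exponent -3.7800]
Difference = 0.7408 − 0.0223 = 0.7185

0.718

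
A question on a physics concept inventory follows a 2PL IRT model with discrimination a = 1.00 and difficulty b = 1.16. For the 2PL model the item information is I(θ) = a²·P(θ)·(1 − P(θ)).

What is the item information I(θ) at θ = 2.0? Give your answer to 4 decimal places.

0.2106

P = 1/(1+e^{-0.8400}) = 0.6985
P(1−P) = 0.6985 × 0.3015 = 0.2106
I = a² × P(1−P) = 1.00² × 0.2106 = 0.21061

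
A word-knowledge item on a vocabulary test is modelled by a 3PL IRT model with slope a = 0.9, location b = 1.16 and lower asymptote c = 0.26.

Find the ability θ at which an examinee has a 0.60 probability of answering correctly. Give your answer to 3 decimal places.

0.979

P(θ) = c + (1 − c) · 1 / (1 + exp(−a(θ − b)))
Remove guessing floor: (0.60 − 0.26)/(1 − 0.26) = 0.4595
logit = ln(0.4595/0.5405) = -0.1625
θ = b + logit/(a) = 1.16 + (-0.1625)/0.9000 = 0.9794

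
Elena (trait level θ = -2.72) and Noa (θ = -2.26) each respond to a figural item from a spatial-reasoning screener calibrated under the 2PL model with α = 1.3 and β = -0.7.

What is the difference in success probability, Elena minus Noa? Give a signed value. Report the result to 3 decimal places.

P(θ) = 1 / (1 + exp(−α(θ − β)))
P(Elena) = 0.0675  [exponent -2.6260]
P(Noa) = 0.1163  [exponent -2.0280]
Difference = 0.0675 − 0.1163 = -0.0488

-0.049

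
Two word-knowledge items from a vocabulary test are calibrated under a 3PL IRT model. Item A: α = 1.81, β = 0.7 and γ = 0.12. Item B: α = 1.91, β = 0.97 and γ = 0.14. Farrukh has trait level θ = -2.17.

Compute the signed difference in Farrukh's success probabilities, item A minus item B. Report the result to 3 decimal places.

P(θ) = γ + (1 − γ) · 1 / (1 + exp(−α(θ − β)))
P_A = 0.1249
P_B = 0.1421
P_A − P_B = -0.0173

-0.017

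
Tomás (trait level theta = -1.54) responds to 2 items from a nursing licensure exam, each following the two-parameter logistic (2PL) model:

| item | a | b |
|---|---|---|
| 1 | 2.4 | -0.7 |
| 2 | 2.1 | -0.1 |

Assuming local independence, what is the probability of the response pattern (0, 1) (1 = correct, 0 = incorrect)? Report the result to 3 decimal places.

P(theta) = 1 / (1 + exp(−a(theta − b)))
P_1 = 1/(1+e^{2.0160}) = 0.1175
P_2 = 1/(1+e^{3.0240}) = 0.0464
L = (1−P_1) × P_2 = 0.8825 × 0.0464 = 0.04091

0.041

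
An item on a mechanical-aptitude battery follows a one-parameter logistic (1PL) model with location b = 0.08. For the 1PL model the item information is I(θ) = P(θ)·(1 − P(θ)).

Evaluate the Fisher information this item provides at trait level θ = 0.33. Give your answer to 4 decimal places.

0.2461

P = 1/(1+e^{-0.2500}) = 0.5622
P(1−P) = 0.5622 × 0.4378 = 0.2461
I = P(1−P) = 0.24613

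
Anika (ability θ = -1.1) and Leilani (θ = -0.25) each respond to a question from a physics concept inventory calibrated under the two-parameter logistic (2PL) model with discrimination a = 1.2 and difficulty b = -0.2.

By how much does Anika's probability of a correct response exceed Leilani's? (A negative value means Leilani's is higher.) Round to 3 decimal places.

P(θ) = 1 / (1 + exp(−a(θ − b)))
P(Anika) = 0.2535  [exponent -1.0800]
P(Leilani) = 0.4850  [exponent -0.0600]
Difference = 0.2535 − 0.4850 = -0.2315

-0.231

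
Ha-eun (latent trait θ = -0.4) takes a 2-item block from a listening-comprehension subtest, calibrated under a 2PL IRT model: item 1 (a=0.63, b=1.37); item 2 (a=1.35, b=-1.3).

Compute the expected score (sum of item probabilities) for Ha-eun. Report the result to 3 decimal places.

P(θ) = 1 / (1 + exp(−a(θ − b)))
P_1 = 1/(1+e^{1.1151}) = 0.2469
P_2 = 1/(1+e^{-1.2150}) = 0.7712
E[score] = 0.2469 + 0.7712 = 1.0181

1.018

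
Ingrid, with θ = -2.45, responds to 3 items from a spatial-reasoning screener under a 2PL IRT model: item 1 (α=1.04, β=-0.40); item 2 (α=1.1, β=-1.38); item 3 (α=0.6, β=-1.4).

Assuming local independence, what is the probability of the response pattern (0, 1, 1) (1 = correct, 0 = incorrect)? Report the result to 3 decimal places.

0.073

P(θ) = 1 / (1 + exp(−α(θ − β)))
P_1 = 1/(1+e^{2.1320}) = 0.1060
P_2 = 1/(1+e^{1.1770}) = 0.2356
P_3 = 1/(1+e^{0.6300}) = 0.3475
L = (1−P_1) × P_2 × P_3 = 0.8940 × 0.2356 × 0.3475 = 0.07319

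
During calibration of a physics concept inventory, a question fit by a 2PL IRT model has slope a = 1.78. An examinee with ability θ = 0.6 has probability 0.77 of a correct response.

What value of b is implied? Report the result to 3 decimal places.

-0.079

P(θ) = 1 / (1 + exp(−a(θ − b)))
logit(0.77) = ln(0.77/0.23) = 1.2083
b = θ − logit/(a) = 0.6 − 1.2083/1.7800 = -0.0788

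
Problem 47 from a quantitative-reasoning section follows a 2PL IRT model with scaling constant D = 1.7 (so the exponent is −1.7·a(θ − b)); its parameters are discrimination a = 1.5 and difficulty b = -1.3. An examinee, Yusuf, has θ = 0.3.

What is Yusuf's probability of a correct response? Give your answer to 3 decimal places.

0.983

P(θ) = 1 / (1 + exp(−D·a(θ − b)))
Exponent: 1.7 × 1.5 × (0.3 − (-1.3)) = 4.0800
1/(1 + e^{-4.0800}) = 0.9834
P = 0.9834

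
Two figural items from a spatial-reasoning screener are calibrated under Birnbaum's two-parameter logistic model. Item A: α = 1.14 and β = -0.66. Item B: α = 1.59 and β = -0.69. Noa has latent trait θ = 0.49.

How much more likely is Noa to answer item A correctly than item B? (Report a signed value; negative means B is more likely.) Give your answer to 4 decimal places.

-0.0795

P(θ) = 1 / (1 + exp(−α(θ − β)))
P_A = 0.7877
P_B = 0.8672
P_A − P_B = -0.0795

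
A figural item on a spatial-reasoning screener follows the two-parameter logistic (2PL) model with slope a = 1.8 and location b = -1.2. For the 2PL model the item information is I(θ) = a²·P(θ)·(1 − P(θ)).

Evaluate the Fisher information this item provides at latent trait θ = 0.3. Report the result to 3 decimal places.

P = 1/(1+e^{-2.7000}) = 0.9370
P(1−P) = 0.9370 × 0.0630 = 0.0590
I = a² × P(1−P) = 1.8² × 0.0590 = 0.19118

0.191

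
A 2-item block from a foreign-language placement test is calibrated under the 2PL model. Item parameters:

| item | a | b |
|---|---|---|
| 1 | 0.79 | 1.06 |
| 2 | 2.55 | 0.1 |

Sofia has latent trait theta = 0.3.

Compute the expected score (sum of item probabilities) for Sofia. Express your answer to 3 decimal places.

0.979

P(theta) = 1 / (1 + exp(−a(theta − b)))
P_1 = 1/(1+e^{0.6004}) = 0.3543
P_2 = 1/(1+e^{-0.5100}) = 0.6248
E[score] = 0.3543 + 0.6248 = 0.9791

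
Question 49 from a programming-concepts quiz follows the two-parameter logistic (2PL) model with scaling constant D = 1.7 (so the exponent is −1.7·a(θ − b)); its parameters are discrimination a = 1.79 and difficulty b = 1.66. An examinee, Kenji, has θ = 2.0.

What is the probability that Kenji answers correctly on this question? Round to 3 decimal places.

0.738

P(θ) = 1 / (1 + exp(−D·a(θ − b)))
Exponent: 1.7 × 1.79 × (2.0 − 1.66) = 1.0346
1/(1 + e^{-1.0346}) = 0.7378
P = 0.7378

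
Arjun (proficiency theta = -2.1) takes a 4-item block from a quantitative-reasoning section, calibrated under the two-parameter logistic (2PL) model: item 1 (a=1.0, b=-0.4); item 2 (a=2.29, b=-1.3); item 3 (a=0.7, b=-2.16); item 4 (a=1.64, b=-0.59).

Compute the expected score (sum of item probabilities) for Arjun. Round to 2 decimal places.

0.88

P(theta) = 1 / (1 + exp(−a(theta − b)))
P_1 = 1/(1+e^{1.7000}) = 0.1545
P_2 = 1/(1+e^{1.8320}) = 0.1380
P_3 = 1/(1+e^{-0.0420}) = 0.5105
P_4 = 1/(1+e^{2.4764}) = 0.0775
E[score] = 0.1545 + 0.1380 + 0.5105 + 0.0775 = 0.8805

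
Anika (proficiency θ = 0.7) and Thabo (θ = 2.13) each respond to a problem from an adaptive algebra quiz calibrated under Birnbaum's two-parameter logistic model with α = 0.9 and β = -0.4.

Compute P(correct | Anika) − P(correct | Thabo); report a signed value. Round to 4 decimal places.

-0.1779

P(θ) = 1 / (1 + exp(−α(θ − β)))
P(Anika) = 0.7291  [exponent 0.9900]
P(Thabo) = 0.9070  [exponent 2.2770]
Difference = 0.7291 − 0.9070 = -0.1779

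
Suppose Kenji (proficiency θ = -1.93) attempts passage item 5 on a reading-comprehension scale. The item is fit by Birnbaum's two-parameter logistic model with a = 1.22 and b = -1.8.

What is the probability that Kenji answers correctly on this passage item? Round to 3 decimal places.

P(θ) = 1 / (1 + exp(−a(θ − b)))
Exponent: 1.22 × (-1.93 − (-1.8)) = -0.1586
1/(1 + e^{0.1586}) = 0.4604

0.460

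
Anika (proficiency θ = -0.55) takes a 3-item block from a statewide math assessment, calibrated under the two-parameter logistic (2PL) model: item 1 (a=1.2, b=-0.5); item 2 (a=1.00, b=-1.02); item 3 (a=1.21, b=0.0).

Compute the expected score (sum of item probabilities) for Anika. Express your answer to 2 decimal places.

1.44

P(θ) = 1 / (1 + exp(−a(θ − b)))
P_1 = 1/(1+e^{0.0600}) = 0.4850
P_2 = 1/(1+e^{-0.4700}) = 0.6154
P_3 = 1/(1+e^{0.6655}) = 0.3395
E[score] = 0.4850 + 0.6154 + 0.3395 = 1.4399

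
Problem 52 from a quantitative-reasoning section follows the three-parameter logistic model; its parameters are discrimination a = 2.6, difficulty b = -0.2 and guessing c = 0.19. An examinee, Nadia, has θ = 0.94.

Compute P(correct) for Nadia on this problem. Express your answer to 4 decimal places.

P(θ) = c + (1 − c) · 1 / (1 + exp(−a(θ − b)))
Exponent: 2.6 × (0.94 − (-0.2)) = 2.9640
1/(1 + e^{-2.9640}) = 0.9509
P = 0.19 + 0.81 × 0.9509 = 0.9602

0.9602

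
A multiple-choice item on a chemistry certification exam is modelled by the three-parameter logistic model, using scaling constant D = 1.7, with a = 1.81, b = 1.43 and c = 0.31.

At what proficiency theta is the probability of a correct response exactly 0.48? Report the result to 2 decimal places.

1.07

P(theta) = c + (1 − c) · 1 / (1 + exp(−D·a(theta − b)))
Remove guessing floor: (0.48 − 0.31)/(1 − 0.31) = 0.2464
logit = ln(0.2464/0.7536) = -1.1180
theta = b + logit/(1.7·a) = 1.43 + (-1.1180)/3.0770 = 1.0666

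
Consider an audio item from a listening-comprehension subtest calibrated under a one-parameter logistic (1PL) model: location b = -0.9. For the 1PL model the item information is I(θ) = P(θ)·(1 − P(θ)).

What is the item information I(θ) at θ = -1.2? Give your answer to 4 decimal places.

0.2445

P = 1/(1+e^{0.3000}) = 0.4256
P(1−P) = 0.4256 × 0.5744 = 0.2445
I = P(1−P) = 0.24446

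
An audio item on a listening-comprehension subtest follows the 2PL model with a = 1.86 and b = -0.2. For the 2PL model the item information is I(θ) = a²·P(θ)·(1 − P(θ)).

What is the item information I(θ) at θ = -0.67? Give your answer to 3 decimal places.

P = 1/(1+e^{0.8742}) = 0.2944
P(1−P) = 0.2944 × 0.7056 = 0.2077
I = a² × P(1−P) = 1.86² × 0.2077 = 0.71863

0.719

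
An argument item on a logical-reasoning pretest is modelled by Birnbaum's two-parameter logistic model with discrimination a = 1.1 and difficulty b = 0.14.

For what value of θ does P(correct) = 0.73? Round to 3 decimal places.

P(θ) = 1 / (1 + exp(−a(θ − b)))
logit = ln(0.7300/0.2700) = 0.9946
θ = b + logit/(a) = 0.14 + 0.9946/1.1000 = 1.0442

1.044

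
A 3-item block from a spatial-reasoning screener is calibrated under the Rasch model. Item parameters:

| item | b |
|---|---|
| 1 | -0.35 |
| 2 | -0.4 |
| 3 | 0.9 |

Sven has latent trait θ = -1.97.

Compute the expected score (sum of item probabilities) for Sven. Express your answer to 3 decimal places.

0.391

P(θ) = 1 / (1 + exp(−(θ − b)))
P_1 = 1/(1+e^{1.6200}) = 0.1652
P_2 = 1/(1+e^{1.5700}) = 0.1722
P_3 = 1/(1+e^{2.8700}) = 0.0537
E[score] = 0.1652 + 0.1722 + 0.0537 = 0.3911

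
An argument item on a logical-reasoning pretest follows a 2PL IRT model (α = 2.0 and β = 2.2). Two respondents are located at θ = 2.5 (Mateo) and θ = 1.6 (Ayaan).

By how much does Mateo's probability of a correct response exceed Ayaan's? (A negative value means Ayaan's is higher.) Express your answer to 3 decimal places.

P(θ) = 1 / (1 + exp(−α(θ − β)))
P(Mateo) = 0.6457  [exponent 0.6000]
P(Ayaan) = 0.2315  [exponent -1.2000]
Difference = 0.6457 − 0.2315 = 0.4142

0.414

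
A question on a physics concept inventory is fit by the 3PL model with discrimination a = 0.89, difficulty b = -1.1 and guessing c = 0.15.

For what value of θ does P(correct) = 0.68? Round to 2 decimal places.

P(θ) = c + (1 − c) · 1 / (1 + exp(−a(θ − b)))
Remove guessing floor: (0.68 − 0.15)/(1 − 0.15) = 0.6235
logit = ln(0.6235/0.3765) = 0.5046
θ = b + logit/(a) = -1.1 + 0.5046/0.8900 = -0.5331

-0.53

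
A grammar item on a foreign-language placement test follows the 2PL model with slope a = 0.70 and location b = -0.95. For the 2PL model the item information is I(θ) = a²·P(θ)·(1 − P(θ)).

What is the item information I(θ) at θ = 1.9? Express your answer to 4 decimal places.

0.0516

P = 1/(1+e^{-1.9950}) = 0.8803
P(1−P) = 0.8803 × 0.1197 = 0.1054
I = a² × P(1−P) = 0.70² × 0.1054 = 0.05164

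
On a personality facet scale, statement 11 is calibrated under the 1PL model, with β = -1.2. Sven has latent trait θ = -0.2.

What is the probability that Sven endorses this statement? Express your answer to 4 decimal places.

0.7311

P(θ) = 1 / (1 + exp(−(θ − β)))
Exponent: (-0.2 − (-1.2)) = 1.0000
1/(1 + e^{-1.0000}) = 0.7311
P = 0.7311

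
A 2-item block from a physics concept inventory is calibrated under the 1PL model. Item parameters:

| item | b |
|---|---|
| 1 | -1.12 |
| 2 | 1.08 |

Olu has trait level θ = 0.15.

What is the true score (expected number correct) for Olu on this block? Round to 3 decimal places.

P(θ) = 1 / (1 + exp(−(θ − b)))
P_1 = 1/(1+e^{-1.2700}) = 0.7807
P_2 = 1/(1+e^{0.9300}) = 0.2829
E[score] = 0.7807 + 0.2829 = 1.0637

1.064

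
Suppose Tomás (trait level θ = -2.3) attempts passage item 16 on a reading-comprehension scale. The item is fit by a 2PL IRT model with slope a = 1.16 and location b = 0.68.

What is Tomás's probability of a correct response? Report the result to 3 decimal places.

0.031

P(θ) = 1 / (1 + exp(−a(θ − b)))
Exponent: 1.16 × (-2.3 − 0.68) = -3.4568
1/(1 + e^{3.4568}) = 0.0306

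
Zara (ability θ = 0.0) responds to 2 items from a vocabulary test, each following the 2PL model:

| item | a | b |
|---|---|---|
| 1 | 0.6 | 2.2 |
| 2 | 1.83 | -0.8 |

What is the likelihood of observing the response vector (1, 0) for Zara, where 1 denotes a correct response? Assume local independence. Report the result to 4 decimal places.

0.0396

P(θ) = 1 / (1 + exp(−a(θ − b)))
P_1 = 1/(1+e^{1.3200}) = 0.2108
P_2 = 1/(1+e^{-1.4640}) = 0.8121
L = P_1 × (1−P_2) = 0.2108 × 0.1879 = 0.03960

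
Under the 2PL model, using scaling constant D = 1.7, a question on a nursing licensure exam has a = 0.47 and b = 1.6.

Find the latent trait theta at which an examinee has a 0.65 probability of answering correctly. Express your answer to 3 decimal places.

2.375

P(theta) = 1 / (1 + exp(−D·a(theta − b)))
logit = ln(0.6500/0.3500) = 0.6190
theta = b + logit/(1.7·a) = 1.6 + 0.6190/0.7990 = 2.3748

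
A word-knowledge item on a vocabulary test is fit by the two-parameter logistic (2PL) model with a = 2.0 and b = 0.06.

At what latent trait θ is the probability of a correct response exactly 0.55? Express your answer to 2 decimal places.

P(θ) = 1 / (1 + exp(−a(θ − b)))
logit = ln(0.5500/0.4500) = 0.2007
θ = b + logit/(a) = 0.06 + 0.2007/2.0000 = 0.1603

0.16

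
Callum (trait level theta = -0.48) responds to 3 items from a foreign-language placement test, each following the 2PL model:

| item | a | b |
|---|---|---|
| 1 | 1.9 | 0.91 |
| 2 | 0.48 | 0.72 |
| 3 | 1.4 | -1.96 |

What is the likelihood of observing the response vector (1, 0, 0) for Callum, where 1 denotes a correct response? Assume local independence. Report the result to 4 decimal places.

0.0048

P(theta) = 1 / (1 + exp(−a(theta − b)))
P_1 = 1/(1+e^{2.6410}) = 0.0665
P_2 = 1/(1+e^{0.5760}) = 0.3599
P_3 = 1/(1+e^{-2.0720}) = 0.8882
L = P_1 × (1−P_2) × (1−P_3) = 0.0665 × 0.6401 × 0.1118 = 0.00476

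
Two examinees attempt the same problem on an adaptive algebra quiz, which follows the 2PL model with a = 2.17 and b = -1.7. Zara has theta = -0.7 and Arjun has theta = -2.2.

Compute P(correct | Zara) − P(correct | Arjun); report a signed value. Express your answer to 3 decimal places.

P(theta) = 1 / (1 + exp(−a(theta − b)))
P(Zara) = 0.8975  [exponent 2.1700]
P(Arjun) = 0.2526  [exponent -1.0850]
Difference = 0.8975 − 0.2526 = 0.6450

0.645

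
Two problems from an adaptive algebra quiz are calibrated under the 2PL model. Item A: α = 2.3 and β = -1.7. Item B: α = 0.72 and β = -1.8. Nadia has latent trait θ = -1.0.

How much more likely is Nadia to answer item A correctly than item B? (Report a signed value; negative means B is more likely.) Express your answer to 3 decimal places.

0.193

P(θ) = 1 / (1 + exp(−α(θ − β)))
P_A = 0.8334
P_B = 0.6401
P_A − P_B = 0.1933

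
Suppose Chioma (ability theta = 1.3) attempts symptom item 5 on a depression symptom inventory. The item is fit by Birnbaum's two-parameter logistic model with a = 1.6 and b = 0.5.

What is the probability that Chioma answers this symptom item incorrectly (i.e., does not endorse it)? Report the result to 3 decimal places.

0.218

P(theta) = 1 / (1 + exp(−a(theta − b)))
Exponent: 1.6 × (1.3 − 0.5) = 1.2800
1/(1 + e^{-1.2800}) = 0.7824
P(incorrect) = 1 − 0.7824 = 0.2176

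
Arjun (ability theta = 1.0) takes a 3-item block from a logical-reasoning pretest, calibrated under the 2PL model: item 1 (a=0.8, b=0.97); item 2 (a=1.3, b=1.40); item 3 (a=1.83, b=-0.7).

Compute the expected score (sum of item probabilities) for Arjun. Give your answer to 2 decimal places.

P(theta) = 1 / (1 + exp(−a(theta − b)))
P_1 = 1/(1+e^{-0.0240}) = 0.5060
P_2 = 1/(1+e^{0.5200}) = 0.3729
P_3 = 1/(1+e^{-3.1110}) = 0.9573
E[score] = 0.5060 + 0.3729 + 0.9573 = 1.8362

1.84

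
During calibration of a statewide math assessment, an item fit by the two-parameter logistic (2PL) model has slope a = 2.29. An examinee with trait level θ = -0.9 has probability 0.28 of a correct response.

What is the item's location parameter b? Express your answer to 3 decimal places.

-0.488

P(θ) = 1 / (1 + exp(−a(θ − b)))
logit(0.28) = ln(0.28/0.72) = -0.9445
b = θ − logit/(a) = -0.9 − (-0.9445)/2.2900 = -0.4876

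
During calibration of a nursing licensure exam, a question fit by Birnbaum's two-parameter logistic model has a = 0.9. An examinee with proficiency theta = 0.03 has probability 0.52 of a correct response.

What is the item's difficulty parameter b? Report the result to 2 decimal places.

P(theta) = 1 / (1 + exp(−a(theta − b)))
logit(0.52) = ln(0.52/0.48) = 0.0800
b = theta − logit/(a) = 0.03 − 0.0800/0.9000 = -0.0589

-0.06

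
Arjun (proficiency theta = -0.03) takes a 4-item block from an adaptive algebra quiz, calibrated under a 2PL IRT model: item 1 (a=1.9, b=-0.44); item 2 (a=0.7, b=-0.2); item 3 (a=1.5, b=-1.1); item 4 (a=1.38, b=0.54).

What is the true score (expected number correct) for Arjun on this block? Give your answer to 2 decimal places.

2.36

P(theta) = 1 / (1 + exp(−a(theta − b)))
P_1 = 1/(1+e^{-0.7790}) = 0.6855
P_2 = 1/(1+e^{-0.1190}) = 0.5297
P_3 = 1/(1+e^{-1.6050}) = 0.8327
P_4 = 1/(1+e^{0.7866}) = 0.3129
E[score] = 0.6855 + 0.5297 + 0.8327 + 0.3129 = 2.3608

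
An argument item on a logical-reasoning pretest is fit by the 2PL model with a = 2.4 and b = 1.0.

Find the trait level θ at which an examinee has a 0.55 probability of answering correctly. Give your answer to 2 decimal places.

1.08

P(θ) = 1 / (1 + exp(−a(θ − b)))
logit = ln(0.5500/0.4500) = 0.2007
θ = b + logit/(a) = 1.0 + 0.2007/2.4000 = 1.0836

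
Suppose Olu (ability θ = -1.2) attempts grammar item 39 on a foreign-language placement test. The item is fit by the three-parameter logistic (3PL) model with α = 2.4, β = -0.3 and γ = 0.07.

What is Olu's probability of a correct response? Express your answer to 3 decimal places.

P(θ) = γ + (1 − γ) · 1 / (1 + exp(−α(θ − β)))
Exponent: 2.4 × (-1.2 − (-0.3)) = -2.1600
1/(1 + e^{2.1600}) = 0.1034
P = 0.07 + 0.93 × 0.1034 = 0.1662

0.166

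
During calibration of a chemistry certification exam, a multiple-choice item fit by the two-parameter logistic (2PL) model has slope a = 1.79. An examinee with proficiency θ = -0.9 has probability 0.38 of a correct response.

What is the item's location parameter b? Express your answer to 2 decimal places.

-0.63

P(θ) = 1 / (1 + exp(−a(θ − b)))
logit(0.38) = ln(0.38/0.62) = -0.4895
b = θ − logit/(a) = -0.9 − (-0.4895)/1.7900 = -0.6265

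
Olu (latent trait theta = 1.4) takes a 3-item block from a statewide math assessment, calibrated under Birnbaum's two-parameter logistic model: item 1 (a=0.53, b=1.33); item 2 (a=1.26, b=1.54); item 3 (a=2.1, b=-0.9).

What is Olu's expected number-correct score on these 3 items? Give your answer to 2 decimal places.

P(theta) = 1 / (1 + exp(−a(theta − b)))
P_1 = 1/(1+e^{-0.0371}) = 0.5093
P_2 = 1/(1+e^{0.1764}) = 0.4560
P_3 = 1/(1+e^{-4.8300}) = 0.9921
E[score] = 0.5093 + 0.4560 + 0.9921 = 1.9574

1.96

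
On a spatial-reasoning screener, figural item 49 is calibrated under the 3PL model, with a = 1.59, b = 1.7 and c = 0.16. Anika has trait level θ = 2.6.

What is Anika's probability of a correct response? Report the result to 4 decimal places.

P(θ) = c + (1 − c) · 1 / (1 + exp(−a(θ − b)))
Exponent: 1.59 × (2.6 − 1.7) = 1.4310
1/(1 + e^{-1.4310}) = 0.8071
P = 0.16 + 0.84 × 0.8071 = 0.8379

0.8379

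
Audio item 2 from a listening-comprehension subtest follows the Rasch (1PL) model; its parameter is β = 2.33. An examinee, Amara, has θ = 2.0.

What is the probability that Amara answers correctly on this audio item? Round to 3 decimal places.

P(θ) = 1 / (1 + exp(−(θ − β)))
Exponent: (2.0 − 2.33) = -0.3300
1/(1 + e^{0.3300}) = 0.4182
P = 0.4182

0.418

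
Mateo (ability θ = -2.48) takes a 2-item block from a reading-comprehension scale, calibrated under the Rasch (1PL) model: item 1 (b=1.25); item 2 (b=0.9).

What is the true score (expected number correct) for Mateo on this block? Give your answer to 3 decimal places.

P(θ) = 1 / (1 + exp(−(θ − b)))
P_1 = 1/(1+e^{3.7300}) = 0.0234
P_2 = 1/(1+e^{3.3800}) = 0.0329
E[score] = 0.0234 + 0.0329 = 0.0564

0.056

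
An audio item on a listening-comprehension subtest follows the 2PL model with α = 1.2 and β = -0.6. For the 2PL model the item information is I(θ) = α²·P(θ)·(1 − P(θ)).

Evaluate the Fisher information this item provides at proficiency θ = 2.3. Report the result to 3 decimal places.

P = 1/(1+e^{-3.4800}) = 0.9701
P(1−P) = 0.9701 × 0.0299 = 0.0290
I = α² × P(1−P) = 1.2² × 0.0290 = 0.04175

0.042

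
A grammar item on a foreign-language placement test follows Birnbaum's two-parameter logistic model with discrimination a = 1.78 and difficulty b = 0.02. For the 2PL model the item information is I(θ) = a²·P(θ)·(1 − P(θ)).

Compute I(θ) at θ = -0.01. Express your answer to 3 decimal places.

P = 1/(1+e^{0.0534}) = 0.4867
P(1−P) = 0.4867 × 0.5133 = 0.2498
I = a² × P(1−P) = 1.78² × 0.2498 = 0.79154

0.792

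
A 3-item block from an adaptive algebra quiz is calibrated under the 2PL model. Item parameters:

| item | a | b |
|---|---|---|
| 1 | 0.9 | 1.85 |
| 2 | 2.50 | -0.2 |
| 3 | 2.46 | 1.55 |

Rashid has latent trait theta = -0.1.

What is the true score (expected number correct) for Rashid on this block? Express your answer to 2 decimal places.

P(theta) = 1 / (1 + exp(−a(theta − b)))
P_1 = 1/(1+e^{1.7550}) = 0.1474
P_2 = 1/(1+e^{-0.2500}) = 0.5622
P_3 = 1/(1+e^{4.0590}) = 0.0170
E[score] = 0.1474 + 0.5622 + 0.0170 = 0.7266

0.73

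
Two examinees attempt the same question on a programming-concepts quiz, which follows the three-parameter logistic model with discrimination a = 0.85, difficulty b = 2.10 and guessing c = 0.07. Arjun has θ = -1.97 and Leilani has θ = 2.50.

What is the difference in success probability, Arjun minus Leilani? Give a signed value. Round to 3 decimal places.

P(θ) = c + (1 − c) · 1 / (1 + exp(−a(θ − b)))
P(Arjun) = 0.0984  [exponent -3.4595]
P(Leilani) = 0.6133  [exponent 0.3400]
Difference = 0.0984 − 0.6133 = -0.5149

-0.515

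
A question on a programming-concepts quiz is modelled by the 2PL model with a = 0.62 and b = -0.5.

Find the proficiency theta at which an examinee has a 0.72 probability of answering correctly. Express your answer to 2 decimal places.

P(theta) = 1 / (1 + exp(−a(theta − b)))
logit = ln(0.7200/0.2800) = 0.9445
theta = b + logit/(a) = -0.5 + 0.9445/0.6200 = 1.0233

1.02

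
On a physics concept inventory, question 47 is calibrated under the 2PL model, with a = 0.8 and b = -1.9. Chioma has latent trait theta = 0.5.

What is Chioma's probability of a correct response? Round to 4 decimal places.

P(theta) = 1 / (1 + exp(−a(theta − b)))
Exponent: 0.8 × (0.5 − (-1.9)) = 1.9200
1/(1 + e^{-1.9200}) = 0.8721

0.8721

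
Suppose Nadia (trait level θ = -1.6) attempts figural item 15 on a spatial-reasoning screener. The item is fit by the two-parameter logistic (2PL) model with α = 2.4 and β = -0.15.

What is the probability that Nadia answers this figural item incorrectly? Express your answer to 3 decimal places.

0.970

P(θ) = 1 / (1 + exp(−α(θ − β)))
Exponent: 2.4 × (-1.6 − (-0.15)) = -3.4800
1/(1 + e^{3.4800}) = 0.0299
P(incorrect) = 1 − 0.0299 = 0.9701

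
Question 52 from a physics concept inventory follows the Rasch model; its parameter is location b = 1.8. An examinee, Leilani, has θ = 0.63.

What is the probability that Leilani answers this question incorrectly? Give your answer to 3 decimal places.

P(θ) = 1 / (1 + exp(−(θ − b)))
Exponent: (0.63 − 1.8) = -1.1700
1/(1 + e^{1.1700}) = 0.2369
P = 0.2369
P(incorrect) = 1 − 0.2369 = 0.7631

0.763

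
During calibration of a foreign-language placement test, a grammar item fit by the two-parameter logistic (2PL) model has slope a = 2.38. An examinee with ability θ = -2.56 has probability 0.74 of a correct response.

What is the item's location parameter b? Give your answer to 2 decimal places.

P(θ) = 1 / (1 + exp(−a(θ − b)))
logit(0.74) = ln(0.74/0.26) = 1.0460
b = θ − logit/(a) = -2.56 − 1.0460/2.3800 = -2.9995

-3.00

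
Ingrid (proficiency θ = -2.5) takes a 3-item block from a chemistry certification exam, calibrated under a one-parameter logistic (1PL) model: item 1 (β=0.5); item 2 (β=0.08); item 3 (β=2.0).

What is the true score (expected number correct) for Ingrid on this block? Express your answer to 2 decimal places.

0.13

P(θ) = 1 / (1 + exp(−(θ − β)))
P_1 = 1/(1+e^{3.0000}) = 0.0474
P_2 = 1/(1+e^{2.5800}) = 0.0704
P_3 = 1/(1+e^{4.5000}) = 0.0110
E[score] = 0.0474 + 0.0704 + 0.0110 = 0.1288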